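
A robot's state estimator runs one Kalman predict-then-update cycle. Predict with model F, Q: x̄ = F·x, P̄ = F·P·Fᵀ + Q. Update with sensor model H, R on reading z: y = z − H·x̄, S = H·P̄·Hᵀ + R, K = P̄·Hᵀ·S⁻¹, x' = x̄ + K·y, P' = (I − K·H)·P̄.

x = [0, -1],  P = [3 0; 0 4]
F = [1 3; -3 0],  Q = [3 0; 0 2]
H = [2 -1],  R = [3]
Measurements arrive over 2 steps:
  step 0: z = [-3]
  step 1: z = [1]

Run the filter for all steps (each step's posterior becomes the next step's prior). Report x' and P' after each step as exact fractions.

step 0: x̄ = F·x = [-3, 0]
step 0: P̄ = F·P·Fᵀ + Q = [42 -9; -9 29]
step 0: y = z − H·x̄ = [3]
step 0: S = H·P̄·Hᵀ + R = [236]
step 0: K = P̄·Hᵀ·S⁻¹ = [93/236; -47/236]
step 0: x' = x̄ + K·y = [-429/236, -141/236]
step 0: P' = (I − K·H)·P̄ = [1263/236 2247/236; 2247/236 4635/236]
step 1: x̄ = F·x = [-213/59, 1287/236]
step 1: P̄ = F·P·Fᵀ + Q = [14292/59 -6003/59; -6003/59 11839/236]
step 1: y = z − H·x̄ = [3227/236]
step 1: S = H·P̄·Hᵀ + R = [337267/236]
step 1: K = P̄·Hᵀ·S⁻¹ = [19764/48181; -59863/337267]
step 1: x' = x̄ + K·y = [13758/6883, 145814/48181]
step 1: P' = (I − K·H)·P̄ = [12168/6883 111060/48181; 111060/48181 1734429/337267]

step 0: x' = [-429/236, -141/236], P' = [1263/236 2247/236; 2247/236 4635/236]
step 1: x' = [13758/6883, 145814/48181], P' = [12168/6883 111060/48181; 111060/48181 1734429/337267]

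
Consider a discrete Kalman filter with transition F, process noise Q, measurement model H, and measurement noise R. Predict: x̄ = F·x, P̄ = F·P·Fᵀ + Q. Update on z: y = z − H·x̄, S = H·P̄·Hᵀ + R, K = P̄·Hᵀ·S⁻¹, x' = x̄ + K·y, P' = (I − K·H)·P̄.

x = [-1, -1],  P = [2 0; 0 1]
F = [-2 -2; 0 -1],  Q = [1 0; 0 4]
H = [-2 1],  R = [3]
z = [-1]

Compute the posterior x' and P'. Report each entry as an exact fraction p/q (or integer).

x̄ = F·x = [4, 1]
P̄ = F·P·Fᵀ + Q = [13 2; 2 5]
y = z − H·x̄ = [6]
S = H·P̄·Hᵀ + R = [52]
K = P̄·Hᵀ·S⁻¹ = [-6/13; 1/52]
x' = x̄ + K·y = [16/13, 29/26]
P' = (I − K·H)·P̄ = [25/13 32/13; 32/13 259/52]

x' = [16/13, 29/26]
P' = [25/13 32/13; 32/13 259/52]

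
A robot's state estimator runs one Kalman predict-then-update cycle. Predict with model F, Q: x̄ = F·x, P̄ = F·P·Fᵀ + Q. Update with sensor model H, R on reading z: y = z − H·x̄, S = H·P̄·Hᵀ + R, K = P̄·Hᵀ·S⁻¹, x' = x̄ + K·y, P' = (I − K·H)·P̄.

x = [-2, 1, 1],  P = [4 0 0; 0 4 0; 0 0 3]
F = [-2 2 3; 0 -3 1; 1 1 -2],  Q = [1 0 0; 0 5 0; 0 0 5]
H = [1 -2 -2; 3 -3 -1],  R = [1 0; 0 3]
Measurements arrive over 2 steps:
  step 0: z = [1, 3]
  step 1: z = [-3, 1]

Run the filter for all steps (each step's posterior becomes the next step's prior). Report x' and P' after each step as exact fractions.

step 0: x' = [2138/1027, 12806/9243, -2716/3081], P' = [11001/1027 41117/3081 -8335/1027; 41117/3081 482291/27729 -101500/9243; -8335/1027 -101500/9243 22676/3081]
step 1: x' = [-539328403/121602278, -412720787/60801139, 739581145/121602278], P' = [915686907/121602278 609200946/60801139 -788725635/121602278; 609200946/60801139 2568888587/182403417 -576593468/60801139; -788725635/121602278 -576593468/60801139 824242365/121602278]

step 0: x̄ = F·x = [9, -2, -3]
step 0: P̄ = F·P·Fᵀ + Q = [60 -15 -18; -15 44 -18; -18 -18 25]
step 0: y = z − H·x̄ = [-18, -33]
step 0: S = H·P̄·Hᵀ + R = [325 611; 611 1234]
step 0: K = P̄·Hᵀ·S⁻¹ = [779/3081 17/237; 14471/27729 -826/2133; -8071/9243 293/711]
step 0: x' = x̄ + K·y = [2138/1027, 12806/9243, -2716/3081]
step 0: P' = (I − K·H)·P̄ = [11001/1027 41117/3081 -8335/1027; 41117/3081 482291/27729 -101500/9243; -8335/1027 -101500/9243 22676/3081]
step 1: x̄ = F·x = [-37316/9243, -398/79, 48344/9243]
step 1: P̄ = F·P·Fᵀ + Q = [1067873/27729 21542/237 -2124791/27729; 21542/237 18548/79 -45485/237; -2124791/27729 -45485/237 4592585/27729]
step 1: y = z − H·x̄ = [337/237, 29837/9243]
step 1: S = H·P̄·Hᵀ + R = [11546/237 27352/711; 27352/711 8330585/27729]
step 1: K = P̄·Hᵀ·S⁻¹ = [56334393/121602278 -19903220/60801139; 149386472/182403417 -54897427/60801139; -130836493/121602278 44856923/60801139]
step 1: x' = x̄ + K·y = [-539328403/121602278, -412720787/60801139, 739581145/121602278]
step 1: P' = (I − K·H)·P̄ = [915686907/121602278 609200946/60801139 -788725635/121602278; 609200946/60801139 2568888587/182403417 -576593468/60801139; -788725635/121602278 -576593468/60801139 824242365/121602278]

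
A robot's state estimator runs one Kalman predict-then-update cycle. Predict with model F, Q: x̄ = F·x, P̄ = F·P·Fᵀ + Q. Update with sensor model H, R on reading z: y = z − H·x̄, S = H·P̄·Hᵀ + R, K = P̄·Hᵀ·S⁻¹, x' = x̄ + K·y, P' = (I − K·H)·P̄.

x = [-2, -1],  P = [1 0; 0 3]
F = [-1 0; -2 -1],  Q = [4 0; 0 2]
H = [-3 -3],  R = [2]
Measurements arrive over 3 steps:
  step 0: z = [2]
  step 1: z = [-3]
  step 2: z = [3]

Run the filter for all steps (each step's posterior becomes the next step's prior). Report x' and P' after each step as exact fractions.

step 0: x̄ = F·x = [2, 5]
step 0: P̄ = F·P·Fᵀ + Q = [5 2; 2 9]
step 0: y = z − H·x̄ = [23]
step 0: S = H·P̄·Hᵀ + R = [164]
step 0: K = P̄·Hᵀ·S⁻¹ = [-21/164; -33/164]
step 0: x' = x̄ + K·y = [-155/164, 61/164]
step 0: P' = (I − K·H)·P̄ = [379/164 -365/164; -365/164 387/164]
step 1: x̄ = F·x = [155/164, 249/164]
step 1: P̄ = F·P·Fᵀ + Q = [1035/164 393/164; 393/164 771/164]
step 1: y = z − H·x̄ = [180/41]
step 1: S = H·P̄·Hᵀ + R = [5914/41]
step 1: K = P̄·Hᵀ·S⁻¹ = [-1071/5914; -873/5914]
step 1: x' = x̄ + K·y = [1775/11828, 10293/11828]
step 1: P' = (I − K·H)·P̄ = [18693/11828 -17265/11828; -17265/11828 18429/11828]
step 2: x̄ = F·x = [-1775/11828, -13843/11828]
step 2: P̄ = F·P·Fᵀ + Q = [66005/11828 20121/11828; 20121/11828 47797/11828]
step 2: y = z − H·x̄ = [-5685/5914]
step 2: S = H·P̄·Hᵀ + R = [352513/2957]
step 2: K = P̄·Hᵀ·S⁻¹ = [-129189/705026; -101877/705026]
step 2: x' = x̄ + K·y = [18385/705026, -727201/705026]
step 2: P' = (I − K·H)·P̄ = [556123/352513 -513060/352513; -513060/352513 547019/352513]

step 0: x' = [-155/164, 61/164], P' = [379/164 -365/164; -365/164 387/164]
step 1: x' = [1775/11828, 10293/11828], P' = [18693/11828 -17265/11828; -17265/11828 18429/11828]
step 2: x' = [18385/705026, -727201/705026], P' = [556123/352513 -513060/352513; -513060/352513 547019/352513]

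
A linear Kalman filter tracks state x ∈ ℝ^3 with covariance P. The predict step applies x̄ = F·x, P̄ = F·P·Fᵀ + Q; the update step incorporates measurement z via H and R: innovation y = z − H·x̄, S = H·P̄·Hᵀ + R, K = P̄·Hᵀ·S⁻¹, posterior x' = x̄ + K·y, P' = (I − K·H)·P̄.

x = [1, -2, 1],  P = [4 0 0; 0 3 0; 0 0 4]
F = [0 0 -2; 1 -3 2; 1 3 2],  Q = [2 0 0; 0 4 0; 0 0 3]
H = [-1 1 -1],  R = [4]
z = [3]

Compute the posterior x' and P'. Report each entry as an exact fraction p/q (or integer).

x' = [-76/137, 419/137, 40/137]
P' = [2142/137 -860/137 -2930/137; -860/137 1511/137 2075/137; -2930/137 2075/137 5169/137]

x̄ = F·x = [-2, 9, -3]
P̄ = F·P·Fᵀ + Q = [18 -16 -16; -16 51 -7; -16 -7 50]
y = z − H·x̄ = [-11]
S = H·P̄·Hᵀ + R = [137]
K = P̄·Hᵀ·S⁻¹ = [-18/137; 74/137; -41/137]
x' = x̄ + K·y = [-76/137, 419/137, 40/137]
P' = (I − K·H)·P̄ = [2142/137 -860/137 -2930/137; -860/137 1511/137 2075/137; -2930/137 2075/137 5169/137]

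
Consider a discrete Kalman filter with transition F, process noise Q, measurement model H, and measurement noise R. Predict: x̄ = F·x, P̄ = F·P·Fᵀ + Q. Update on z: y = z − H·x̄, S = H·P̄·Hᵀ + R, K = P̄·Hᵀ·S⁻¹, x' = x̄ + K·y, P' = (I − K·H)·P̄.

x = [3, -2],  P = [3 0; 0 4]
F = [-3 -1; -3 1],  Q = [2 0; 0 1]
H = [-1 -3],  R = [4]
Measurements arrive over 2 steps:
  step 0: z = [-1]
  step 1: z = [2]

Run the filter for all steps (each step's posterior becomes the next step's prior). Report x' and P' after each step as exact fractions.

step 0: x' = [941/463, -214/463], P' = [4875/463 -1489/463; -1489/463 655/463]
step 1: x' = [-538175/783037, -357025/783037], P' = [2120130/783037 -485134/783037; -485134/783037 435046/783037]

step 0: x̄ = F·x = [-7, -11]
step 0: P̄ = F·P·Fᵀ + Q = [33 23; 23 32]
step 0: y = z − H·x̄ = [-41]
step 0: S = H·P̄·Hᵀ + R = [463]
step 0: K = P̄·Hᵀ·S⁻¹ = [-102/463; -119/463]
step 0: x' = x̄ + K·y = [941/463, -214/463]
step 0: P' = (I − K·H)·P̄ = [4875/463 -1489/463; -1489/463 655/463]
step 1: x̄ = F·x = [-2609/463, -3037/463]
step 1: P̄ = F·P·Fᵀ + Q = [36522/463 43220/463; 43220/463 53927/463]
step 1: y = z − H·x̄ = [-10794/463]
step 1: S = H·P̄·Hᵀ + R = [783037/463]
step 1: K = P̄·Hᵀ·S⁻¹ = [-166182/783037; -205001/783037]
step 1: x' = x̄ + K·y = [-538175/783037, -357025/783037]
step 1: P' = (I − K·H)·P̄ = [2120130/783037 -485134/783037; -485134/783037 435046/783037]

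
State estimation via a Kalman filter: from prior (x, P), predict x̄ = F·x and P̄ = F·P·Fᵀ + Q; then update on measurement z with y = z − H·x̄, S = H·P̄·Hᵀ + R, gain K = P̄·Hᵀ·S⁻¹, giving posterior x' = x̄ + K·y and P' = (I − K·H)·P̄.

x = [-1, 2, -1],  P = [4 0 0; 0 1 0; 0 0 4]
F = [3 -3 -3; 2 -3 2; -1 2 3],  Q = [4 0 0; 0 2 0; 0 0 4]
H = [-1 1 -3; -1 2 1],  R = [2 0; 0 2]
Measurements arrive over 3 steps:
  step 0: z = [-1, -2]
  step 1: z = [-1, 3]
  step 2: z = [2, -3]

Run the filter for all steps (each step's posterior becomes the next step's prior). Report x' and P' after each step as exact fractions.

step 0: x' = [-39483/10519, -68221/21038, 6189/10519], P' = [355818/10519 203296/10519 -53660/10519; 203296/10519 120389/10519 -30206/10519; -53660/10519 -30206/10519 10192/10519]
step 1: x' = [77344793/36358693, 174198989/72717386, 12451867/36358693], P' = [594148988/36358693 316801846/36358693 -89729130/36358693; 316801846/36358693 182743909/36358693 -46571612/36358693; -89729130/36358693 -46571612/36358693 20715582/36358693]
step 2: x' = [-22854174251/64950959503, -78779523092/64950959503, -53106257271/64950959503], P' = [1095086661924/64950959503 586735193530/64950959503 -165526179542/64950959503; 586735193530/64950959503 338988250745/64950959503 -86385966512/64950959503; -165526179542/64950959503 -86385966512/64950959503 37810942306/64950959503]

step 0: x̄ = F·x = [-6, -10, 2]
step 0: P̄ = F·P·Fᵀ + Q = [85 9 -54; 9 43 10; -54 10 48]
step 0: y = z − H·x̄ = [9, 10]
step 0: S = H·P̄·Hᵀ + R = [160 -158; -158 419]
step 0: K = P̄·Hᵀ·S⁻¹ = [4229/10519 -1443/10519; 7711/21038 3638/10519; -3561/10519 1720/10519]
step 0: x' = x̄ + K·y = [-39483/10519, -68221/21038, 6189/10519]
step 0: P' = (I − K·H)·P̄ = [355818/10519 203296/10519 -53660/10519; 203296/10519 120389/10519 -30206/10519; -53660/10519 -30206/10519 10192/10519]
step 1: x̄ = F·x = [-69369/21038, 71487/21038, -10171/10519]
step 1: P̄ = F·P·Fᵀ + Q = [1182511/10519 17199/10519 -242682/10519; 17199/10519 62219/10519 -13356/10519; -242682/10519 -13356/10519 117482/10519]
step 1: y = z − H·x̄ = [-111460/10519, -128887/21038]
step 1: S = H·P̄·Hᵀ + R = [912752/10519 484322/10519; 484322/10519 1933051/10519]
step 1: K = P̄·Hᵀ·S⁻¹ = [-4079876/36358693 -25137213/36358693; 5656899/72717386 1057180/36358693; -9494614/36358693 8650744/36358693]
step 1: x' = x̄ + K·y = [77344793/36358693, 174198989/72717386, 12451867/36358693]
step 1: P' = (I − K·H)·P̄ = [594148988/36358693 316801846/36358693 -89729130/36358693; 316801846/36358693 182743909/36358693 -46571612/36358693; -89729130/36358693 -46571612/36358693 20715582/36358693]
step 2: x̄ = F·x = [-133239411/72717386, -163410327/72717386, 134209797/36358693]
step 2: P̄ = F·P·Fᵀ + Q = [2398313179/36358693 193553091/36358693 -592309422/36358693; 193553091/36358693 216274999/36358693 -68913476/36358693; -592309422/36358693 -68913476/36358693 369307686/36358693]
step 2: y = z − H·x̄ = [490432235/36358693, -41855787/10388198]
step 2: S = H·P̄·Hᵀ + R = [2483592880/36358693 43175626/5194099; 43175626/5194099 548598689/5194099]
step 2: K = P̄·Hᵀ·S⁻¹ = [-5886464884/64950959503 -43571227203/64950959503; 11410956751/129901919006 2427670724/64950959503; -17146306944/64950959503 15282594412/64950959503]
step 2: x' = x̄ + K·y = [-22854174251/64950959503, -78779523092/64950959503, -53106257271/64950959503]
step 2: P' = (I − K·H)·P̄ = [1095086661924/64950959503 586735193530/64950959503 -165526179542/64950959503; 586735193530/64950959503 338988250745/64950959503 -86385966512/64950959503; -165526179542/64950959503 -86385966512/64950959503 37810942306/64950959503]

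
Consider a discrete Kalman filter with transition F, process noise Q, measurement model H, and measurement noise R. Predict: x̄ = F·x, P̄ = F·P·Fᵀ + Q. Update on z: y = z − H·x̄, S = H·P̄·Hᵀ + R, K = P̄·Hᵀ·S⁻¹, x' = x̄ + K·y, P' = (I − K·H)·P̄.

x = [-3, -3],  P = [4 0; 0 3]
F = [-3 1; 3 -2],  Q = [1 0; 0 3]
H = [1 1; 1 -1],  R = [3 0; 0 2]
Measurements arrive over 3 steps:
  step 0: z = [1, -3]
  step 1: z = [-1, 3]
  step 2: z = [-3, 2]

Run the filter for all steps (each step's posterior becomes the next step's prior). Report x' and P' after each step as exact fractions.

step 0: x̄ = F·x = [6, -3]
step 0: P̄ = F·P·Fᵀ + Q = [40 -42; -42 51]
step 0: y = z − H·x̄ = [-2, -12]
step 0: S = H·P̄·Hᵀ + R = [10 -11; -11 177]
step 0: K = P̄·Hᵀ·S⁻¹ = [548/1649 798/1649; 570/1649 -831/1649]
step 0: x' = x̄ + K·y = [-778/1649, 3885/1649]
step 0: P' = (I − K·H)·P̄ = [1620/1649 24/1649; 24/1649 1686/1649]
step 1: x̄ = F·x = [6219/1649, -10104/1649]
step 1: P̄ = F·P·Fᵀ + Q = [17771/1649 -17736/1649; -17736/1649 25983/1649]
step 1: y = z − H·x̄ = [2236/1649, -11376/1649]
step 1: S = H·P̄·Hᵀ + R = [13229/1649 -8212/1649; -8212/1649 82524/1649]
step 1: K = P̄·Hᵀ·S⁻¹ = [44644/155287 285027/621148; 48750/155287 -309663/621148]
step 1: x' = x̄ + K·y = [154601/155287, -351324/155287]
step 1: P' = (I − K·H)·P̄ = [552891/621148 -17163/621148; -17163/621148 602163/621148]
step 2: x̄ = F·x = [-815127/155287, 106041/14117]
step 2: P̄ = F·P·Fᵀ + Q = [1575577/155287 -143973/14117; -143973/14117 859461/56468]
step 2: y = z − H·x̄ = [-817185/155287, 2292152/155287]
step 2: S = H·P̄·Hᵀ + R = [4950199/621148 -3151763/621148; -3151763/621148 29668299/621148]
step 2: K = P̄·Hᵀ·S⁻¹ = [62569418/220447259 100545786/220447259; 68872944/220447259 -110001075/220447259]
step 2: x' = x̄ + K·y = [-2299473/220447259, -330228513/220447259]
step 2: P' = (I − K·H)·P̄ = [194399913/220447259 -6691659/220447259; -6691659/220447259 213310491/220447259]

step 0: x' = [-778/1649, 3885/1649], P' = [1620/1649 24/1649; 24/1649 1686/1649]
step 1: x' = [154601/155287, -351324/155287], P' = [552891/621148 -17163/621148; -17163/621148 602163/621148]
step 2: x' = [-2299473/220447259, -330228513/220447259], P' = [194399913/220447259 -6691659/220447259; -6691659/220447259 213310491/220447259]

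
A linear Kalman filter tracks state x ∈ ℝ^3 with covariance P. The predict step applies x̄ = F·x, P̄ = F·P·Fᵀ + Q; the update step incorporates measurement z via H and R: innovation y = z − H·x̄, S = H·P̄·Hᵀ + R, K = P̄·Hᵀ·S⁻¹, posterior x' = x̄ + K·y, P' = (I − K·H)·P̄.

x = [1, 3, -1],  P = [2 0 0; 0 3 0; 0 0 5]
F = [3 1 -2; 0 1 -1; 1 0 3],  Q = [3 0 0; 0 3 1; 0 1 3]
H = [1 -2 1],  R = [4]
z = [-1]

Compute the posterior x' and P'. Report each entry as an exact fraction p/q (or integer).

x' = [389/49, 369/98, -71/49]
P' = [2138/49 568/49 -1014/49; 568/49 549/98 -65/49; -1014/49 -65/49 992/49]

x̄ = F·x = [8, 4, -2]
P̄ = F·P·Fᵀ + Q = [44 13 -24; 13 11 -14; -24 -14 50]
y = z − H·x̄ = [1]
S = H·P̄·Hᵀ + R = [98]
K = P̄·Hᵀ·S⁻¹ = [-3/49; -23/98; 27/49]
x' = x̄ + K·y = [389/49, 369/98, -71/49]
P' = (I − K·H)·P̄ = [2138/49 568/49 -1014/49; 568/49 549/98 -65/49; -1014/49 -65/49 992/49]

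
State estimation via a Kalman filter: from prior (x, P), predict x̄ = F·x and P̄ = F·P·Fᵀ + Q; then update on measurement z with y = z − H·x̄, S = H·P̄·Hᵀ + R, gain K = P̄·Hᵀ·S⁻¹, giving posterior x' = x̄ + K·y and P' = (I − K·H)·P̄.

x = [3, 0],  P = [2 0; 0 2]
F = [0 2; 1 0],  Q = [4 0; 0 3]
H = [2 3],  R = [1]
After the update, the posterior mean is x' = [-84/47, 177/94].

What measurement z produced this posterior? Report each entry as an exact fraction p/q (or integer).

z = [2]

x̄ = F·x = [0, 3]
P̄ = F·P·Fᵀ + Q = [12 0; 0 5]
S = H·P̄·Hᵀ + R = [94]
K = P̄·Hᵀ·S⁻¹ = [12/47; 15/94]
x' − x̄ = [-84/47, -105/94] = K·y
y = (KᵀK)⁻¹·Kᵀ·(x' − x̄) = [-7]
z = y + H·x̄ = [-7] + [9] = [2]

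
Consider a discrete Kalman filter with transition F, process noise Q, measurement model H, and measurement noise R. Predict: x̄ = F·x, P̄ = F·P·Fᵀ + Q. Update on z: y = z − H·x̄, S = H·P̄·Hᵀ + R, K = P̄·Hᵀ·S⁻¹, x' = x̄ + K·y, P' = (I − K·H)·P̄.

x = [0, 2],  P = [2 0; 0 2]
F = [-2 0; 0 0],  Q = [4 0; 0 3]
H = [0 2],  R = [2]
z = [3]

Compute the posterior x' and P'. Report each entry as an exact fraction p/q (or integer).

x' = [0, 9/7]
P' = [12 0; 0 3/7]

x̄ = F·x = [0, 0]
P̄ = F·P·Fᵀ + Q = [12 0; 0 3]
y = z − H·x̄ = [3]
S = H·P̄·Hᵀ + R = [14]
K = P̄·Hᵀ·S⁻¹ = [0; 3/7]
x' = x̄ + K·y = [0, 9/7]
P' = (I − K·H)·P̄ = [12 0; 0 3/7]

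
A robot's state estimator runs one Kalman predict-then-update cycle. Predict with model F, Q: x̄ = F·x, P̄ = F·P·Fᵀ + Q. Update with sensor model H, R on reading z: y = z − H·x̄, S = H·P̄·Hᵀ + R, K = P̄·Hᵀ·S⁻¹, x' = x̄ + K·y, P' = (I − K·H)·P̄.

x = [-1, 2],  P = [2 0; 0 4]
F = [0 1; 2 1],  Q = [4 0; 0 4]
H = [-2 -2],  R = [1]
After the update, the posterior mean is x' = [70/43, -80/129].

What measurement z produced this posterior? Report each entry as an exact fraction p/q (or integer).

z = [-2]

x̄ = F·x = [2, 0]
P̄ = F·P·Fᵀ + Q = [8 4; 4 16]
S = H·P̄·Hᵀ + R = [129]
K = P̄·Hᵀ·S⁻¹ = [-8/43; -40/129]
x' − x̄ = [-16/43, -80/129] = K·y
y = (KᵀK)⁻¹·Kᵀ·(x' − x̄) = [2]
z = y + H·x̄ = [2] + [-4] = [-2]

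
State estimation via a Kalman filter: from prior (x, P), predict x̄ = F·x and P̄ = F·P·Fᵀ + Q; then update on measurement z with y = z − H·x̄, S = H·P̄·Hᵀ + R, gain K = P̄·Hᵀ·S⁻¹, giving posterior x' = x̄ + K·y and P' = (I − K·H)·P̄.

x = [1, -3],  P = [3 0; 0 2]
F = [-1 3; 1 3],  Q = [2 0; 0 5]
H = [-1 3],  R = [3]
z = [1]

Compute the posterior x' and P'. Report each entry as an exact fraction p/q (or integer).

x̄ = F·x = [-10, -8]
P̄ = F·P·Fᵀ + Q = [23 15; 15 26]
y = z − H·x̄ = [15]
S = H·P̄·Hᵀ + R = [170]
K = P̄·Hᵀ·S⁻¹ = [11/85; 63/170]
x' = x̄ + K·y = [-137/17, -83/34]
P' = (I − K·H)·P̄ = [1713/85 582/85; 582/85 451/170]

x' = [-137/17, -83/34]
P' = [1713/85 582/85; 582/85 451/170]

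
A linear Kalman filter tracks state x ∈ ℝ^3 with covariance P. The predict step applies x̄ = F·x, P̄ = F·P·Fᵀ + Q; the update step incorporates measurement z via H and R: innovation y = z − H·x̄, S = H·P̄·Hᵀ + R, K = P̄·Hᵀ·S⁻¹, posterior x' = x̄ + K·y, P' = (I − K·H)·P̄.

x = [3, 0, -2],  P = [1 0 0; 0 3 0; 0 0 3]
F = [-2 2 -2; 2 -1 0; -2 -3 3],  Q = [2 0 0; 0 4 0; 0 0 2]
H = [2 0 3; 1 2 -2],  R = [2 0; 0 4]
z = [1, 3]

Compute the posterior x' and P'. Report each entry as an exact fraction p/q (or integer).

x' = [-9147/3058, 30101/6116, 6585/3058]
P' = [27305/3058 -57197/6116 -17587/3058; -57197/6116 132201/12232 37919/6116; -17587/3058 37919/6116 11973/3058]

x̄ = F·x = [-2, 6, -12]
P̄ = F·P·Fᵀ + Q = [30 -10 -32; -10 11 5; -32 5 60]
y = z − H·x̄ = [41, -31]
S = H·P̄·Hᵀ + R = [278 -278; -278 366]
K = P̄·Hᵀ·S⁻¹ = [1849/6116 19/44; -637/12232 -3/88; 745/6116 -13/44]
x' = x̄ + K·y = [-9147/3058, 30101/6116, 6585/3058]
P' = (I − K·H)·P̄ = [27305/3058 -57197/6116 -17587/3058; -57197/6116 132201/12232 37919/6116; -17587/3058 37919/6116 11973/3058]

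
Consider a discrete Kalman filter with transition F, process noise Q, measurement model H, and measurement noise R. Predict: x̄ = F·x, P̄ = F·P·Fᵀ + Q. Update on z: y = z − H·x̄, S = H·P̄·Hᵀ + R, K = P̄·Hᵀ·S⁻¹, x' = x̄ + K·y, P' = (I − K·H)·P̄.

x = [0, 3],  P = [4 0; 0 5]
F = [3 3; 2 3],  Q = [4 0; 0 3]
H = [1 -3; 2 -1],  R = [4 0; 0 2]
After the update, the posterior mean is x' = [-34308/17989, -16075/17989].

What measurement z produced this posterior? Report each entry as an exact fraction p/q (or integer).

x̄ = F·x = [9, 9]
P̄ = F·P·Fᵀ + Q = [85 69; 69 64]
S = H·P̄·Hᵀ + R = [251 -121; -121 130]
K = P̄·Hᵀ·S⁻¹ = [-3639/17989 10589/17989; -7036/17989 3691/17989]
x' − x̄ = [-196209/17989, -177976/17989] = K·y
y = (KᵀK)⁻¹·Kᵀ·(x' − x̄) = [19, -12]
z = y + H·x̄ = [19, -12] + [-18, 9] = [1, -3]

z = [1, -3]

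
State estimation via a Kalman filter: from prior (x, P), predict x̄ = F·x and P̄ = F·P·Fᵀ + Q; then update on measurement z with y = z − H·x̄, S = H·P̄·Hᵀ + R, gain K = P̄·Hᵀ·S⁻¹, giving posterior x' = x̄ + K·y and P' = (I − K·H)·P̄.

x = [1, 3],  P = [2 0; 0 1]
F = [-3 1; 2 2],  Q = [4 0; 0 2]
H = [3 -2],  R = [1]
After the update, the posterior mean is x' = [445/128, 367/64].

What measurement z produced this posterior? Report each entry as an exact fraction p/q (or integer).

z = [-1]

x̄ = F·x = [0, 8]
P̄ = F·P·Fᵀ + Q = [23 -10; -10 14]
S = H·P̄·Hᵀ + R = [384]
K = P̄·Hᵀ·S⁻¹ = [89/384; -29/192]
x' − x̄ = [445/128, -145/64] = K·y
y = (KᵀK)⁻¹·Kᵀ·(x' − x̄) = [15]
z = y + H·x̄ = [15] + [-16] = [-1]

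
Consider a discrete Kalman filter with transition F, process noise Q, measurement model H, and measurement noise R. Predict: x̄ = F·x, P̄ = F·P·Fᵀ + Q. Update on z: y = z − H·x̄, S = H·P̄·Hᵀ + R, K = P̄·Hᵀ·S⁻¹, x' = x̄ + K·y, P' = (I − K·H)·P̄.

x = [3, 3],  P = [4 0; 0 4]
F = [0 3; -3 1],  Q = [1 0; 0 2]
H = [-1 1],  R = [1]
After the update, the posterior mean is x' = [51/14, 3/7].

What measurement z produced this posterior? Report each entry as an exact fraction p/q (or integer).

z = [-3]

x̄ = F·x = [9, -6]
P̄ = F·P·Fᵀ + Q = [37 12; 12 42]
S = H·P̄·Hᵀ + R = [56]
K = P̄·Hᵀ·S⁻¹ = [-25/56; 15/28]
x' − x̄ = [-75/14, 45/7] = K·y
y = (KᵀK)⁻¹·Kᵀ·(x' − x̄) = [12]
z = y + H·x̄ = [12] + [-15] = [-3]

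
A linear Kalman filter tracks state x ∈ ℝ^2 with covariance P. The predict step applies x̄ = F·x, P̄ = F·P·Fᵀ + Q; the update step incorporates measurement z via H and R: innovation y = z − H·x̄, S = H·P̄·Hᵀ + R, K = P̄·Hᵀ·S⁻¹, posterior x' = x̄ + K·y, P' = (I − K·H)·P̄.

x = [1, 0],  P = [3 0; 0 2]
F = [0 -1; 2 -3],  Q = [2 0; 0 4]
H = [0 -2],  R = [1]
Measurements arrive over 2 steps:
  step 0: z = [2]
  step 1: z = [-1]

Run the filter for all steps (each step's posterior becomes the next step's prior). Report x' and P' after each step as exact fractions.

step 0: x̄ = F·x = [0, 2]
step 0: P̄ = F·P·Fᵀ + Q = [4 6; 6 34]
step 0: y = z − H·x̄ = [6]
step 0: S = H·P̄·Hᵀ + R = [137]
step 0: K = P̄·Hᵀ·S⁻¹ = [-12/137; -68/137]
step 0: x' = x̄ + K·y = [-72/137, -134/137]
step 0: P' = (I − K·H)·P̄ = [404/137 6/137; 6/137 34/137]
step 1: x̄ = F·x = [134/137, 258/137]
step 1: P̄ = F·P·Fᵀ + Q = [308/137 90/137; 90/137 2398/137]
step 1: y = z − H·x̄ = [379/137]
step 1: S = H·P̄·Hᵀ + R = [9729/137]
step 1: K = P̄·Hᵀ·S⁻¹ = [-20/1081; -4796/9729]
step 1: x' = x̄ + K·y = [1002/1081, 5054/9729]
step 1: P' = (I − K·H)·P̄ = [2404/1081 10/1081; 10/1081 2398/9729]

step 0: x' = [-72/137, -134/137], P' = [404/137 6/137; 6/137 34/137]
step 1: x' = [1002/1081, 5054/9729], P' = [2404/1081 10/1081; 10/1081 2398/9729]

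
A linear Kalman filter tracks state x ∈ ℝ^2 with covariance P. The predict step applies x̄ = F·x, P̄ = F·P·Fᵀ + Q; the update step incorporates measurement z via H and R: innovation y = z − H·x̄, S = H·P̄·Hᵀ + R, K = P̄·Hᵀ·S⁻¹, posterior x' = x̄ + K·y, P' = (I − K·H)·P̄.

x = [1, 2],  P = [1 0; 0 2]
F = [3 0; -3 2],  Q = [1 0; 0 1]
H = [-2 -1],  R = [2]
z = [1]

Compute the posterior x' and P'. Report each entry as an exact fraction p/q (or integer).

x̄ = F·x = [3, 1]
P̄ = F·P·Fᵀ + Q = [10 -9; -9 18]
y = z − H·x̄ = [8]
S = H·P̄·Hᵀ + R = [24]
K = P̄·Hᵀ·S⁻¹ = [-11/24; 0]
x' = x̄ + K·y = [-2/3, 1]
P' = (I − K·H)·P̄ = [119/24 -9; -9 18]

x' = [-2/3, 1]
P' = [119/24 -9; -9 18]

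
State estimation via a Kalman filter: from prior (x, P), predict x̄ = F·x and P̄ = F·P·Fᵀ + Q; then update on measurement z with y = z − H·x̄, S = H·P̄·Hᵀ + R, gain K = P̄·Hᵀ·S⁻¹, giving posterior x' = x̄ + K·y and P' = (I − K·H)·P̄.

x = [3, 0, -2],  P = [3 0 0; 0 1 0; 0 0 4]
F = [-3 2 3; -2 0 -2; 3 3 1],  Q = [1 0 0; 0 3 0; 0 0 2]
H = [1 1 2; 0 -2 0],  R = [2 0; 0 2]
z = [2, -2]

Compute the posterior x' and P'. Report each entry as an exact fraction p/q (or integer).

x̄ = F·x = [-15, -2, 7]
P̄ = F·P·Fᵀ + Q = [68 -6 -9; -6 31 -26; -9 -26 42]
y = z − H·x̄ = [5, -6]
S = H·P̄·Hᵀ + R = [117 54; 54 126]
K = P̄·Hᵀ·S⁻¹ = [272/657 -6/73; -1/219 -322/657; 187/657 191/657]
x' = x̄ + K·y = [-8171/657, 67/73, 4388/657]
P' = (I − K·H)·P̄ = [33356/657 6/73 -16433/657; 6/73 322/657 -191/657; -16433/657 -191/657 2833/219]

x' = [-8171/657, 67/73, 4388/657]
P' = [33356/657 6/73 -16433/657; 6/73 322/657 -191/657; -16433/657 -191/657 2833/219]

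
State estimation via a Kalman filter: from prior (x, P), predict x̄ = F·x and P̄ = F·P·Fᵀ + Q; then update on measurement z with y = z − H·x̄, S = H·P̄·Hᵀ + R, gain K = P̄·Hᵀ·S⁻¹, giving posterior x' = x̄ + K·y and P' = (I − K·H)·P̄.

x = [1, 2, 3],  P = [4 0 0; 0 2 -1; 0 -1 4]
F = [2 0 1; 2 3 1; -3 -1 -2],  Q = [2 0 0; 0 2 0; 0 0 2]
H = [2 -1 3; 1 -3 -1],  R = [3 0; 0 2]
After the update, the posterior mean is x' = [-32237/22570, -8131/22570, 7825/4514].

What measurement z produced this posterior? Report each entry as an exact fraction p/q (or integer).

z = [3, -2]

x̄ = F·x = [5, 11, -11]
P̄ = F·P·Fᵀ + Q = [22 17 -31; 17 34 -31; -31 -31 52]
S = H·P̄·Hᵀ + R = [339 88; 88 156]
K = P̄·Hᵀ·S⁻¹ = [-2618/11285 3243/22570; -2439/11285 -5061/22570; 931/2257 -761/4514]
x' − x̄ = [-145087/22570, -256401/22570, 57479/4514] = K·y
y = (KᵀK)⁻¹·Kᵀ·(x' − x̄) = [37, 15]
z = y + H·x̄ = [37, 15] + [-34, -17] = [3, -2]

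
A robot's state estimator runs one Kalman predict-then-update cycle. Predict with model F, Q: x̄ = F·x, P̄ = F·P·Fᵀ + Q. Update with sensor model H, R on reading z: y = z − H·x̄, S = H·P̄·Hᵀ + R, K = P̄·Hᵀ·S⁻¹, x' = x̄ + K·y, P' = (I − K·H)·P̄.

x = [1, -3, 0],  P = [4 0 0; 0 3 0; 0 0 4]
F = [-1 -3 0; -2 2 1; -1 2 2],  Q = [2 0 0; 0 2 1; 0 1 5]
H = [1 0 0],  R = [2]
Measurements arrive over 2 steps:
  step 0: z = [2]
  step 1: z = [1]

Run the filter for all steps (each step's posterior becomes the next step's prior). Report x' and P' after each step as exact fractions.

step 0: x̄ = F·x = [8, -8, -7]
step 0: P̄ = F·P·Fᵀ + Q = [33 -10 -14; -10 34 29; -14 29 37]
step 0: y = z − H·x̄ = [-6]
step 0: S = H·P̄·Hᵀ + R = [35]
step 0: K = P̄·Hᵀ·S⁻¹ = [33/35; -2/7; -2/5]
step 0: x' = x̄ + K·y = [82/35, -44/7, -23/5]
step 0: P' = (I − K·H)·P̄ = [66/35 -4/7 -4/5; -4/7 218/7 25; -4/5 25 157/5]
step 1: x̄ = F·x = [578/35, -153/7, -844/35]
step 1: P̄ = F·P·Fᵀ + Q = [9826/35 -1817/7 -11688/35; -1817/7 1913/7 2447/7; -11688/35 2447/7 16189/35]
step 1: y = z − H·x̄ = [-543/35]
step 1: S = H·P̄·Hᵀ + R = [9896/35]
step 1: K = P̄·Hᵀ·S⁻¹ = [4913/4948; -9085/9896; -1461/1237]
step 1: x' = x̄ + K·y = [5491/4948, -75351/9896, -7163/1237]
step 1: P' = (I − K·H)·P̄ = [4913/2474 -9085/4948 -2922/1237; -9085/4948 346229/9896 53186/1237; -2922/1237 53186/1237 84275/1237]

step 0: x' = [82/35, -44/7, -23/5], P' = [66/35 -4/7 -4/5; -4/7 218/7 25; -4/5 25 157/5]
step 1: x' = [5491/4948, -75351/9896, -7163/1237], P' = [4913/2474 -9085/4948 -2922/1237; -9085/4948 346229/9896 53186/1237; -2922/1237 53186/1237 84275/1237]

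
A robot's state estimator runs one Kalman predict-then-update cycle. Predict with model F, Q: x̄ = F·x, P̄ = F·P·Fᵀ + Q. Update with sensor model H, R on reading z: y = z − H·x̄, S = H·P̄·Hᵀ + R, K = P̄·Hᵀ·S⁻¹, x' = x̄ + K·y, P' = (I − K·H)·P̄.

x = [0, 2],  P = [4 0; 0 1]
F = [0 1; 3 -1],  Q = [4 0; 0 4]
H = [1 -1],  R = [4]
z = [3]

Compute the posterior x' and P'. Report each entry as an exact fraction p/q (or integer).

x' = [49/26, -31/26]
P' = [56/13 50/13; 50/13 92/13]

x̄ = F·x = [2, -2]
P̄ = F·P·Fᵀ + Q = [5 -1; -1 41]
y = z − H·x̄ = [-1]
S = H·P̄·Hᵀ + R = [52]
K = P̄·Hᵀ·S⁻¹ = [3/26; -21/26]
x' = x̄ + K·y = [49/26, -31/26]
P' = (I − K·H)·P̄ = [56/13 50/13; 50/13 92/13]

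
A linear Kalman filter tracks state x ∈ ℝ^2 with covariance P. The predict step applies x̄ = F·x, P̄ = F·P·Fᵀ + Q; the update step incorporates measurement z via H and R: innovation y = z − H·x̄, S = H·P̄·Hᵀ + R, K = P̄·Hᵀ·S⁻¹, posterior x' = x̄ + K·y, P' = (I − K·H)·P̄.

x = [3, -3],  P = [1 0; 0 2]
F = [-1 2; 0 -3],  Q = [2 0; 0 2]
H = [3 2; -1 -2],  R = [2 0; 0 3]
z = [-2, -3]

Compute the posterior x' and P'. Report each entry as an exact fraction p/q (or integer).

x̄ = F·x = [-9, 9]
P̄ = F·P·Fᵀ + Q = [11 -12; -12 20]
y = z − H·x̄ = [7, 6]
S = H·P̄·Hᵀ + R = [37 -17; -17 46]
K = P̄·Hᵀ·S⁻¹ = [635/1413 634/1413; -292/1413 -968/1413]
x' = x̄ + K·y = [-4468/1413, 4865/1413]
P' = (I − K·H)·P̄ = [1586/1413 -1744/1413; -1744/1413 2324/1413]

x' = [-4468/1413, 4865/1413]
P' = [1586/1413 -1744/1413; -1744/1413 2324/1413]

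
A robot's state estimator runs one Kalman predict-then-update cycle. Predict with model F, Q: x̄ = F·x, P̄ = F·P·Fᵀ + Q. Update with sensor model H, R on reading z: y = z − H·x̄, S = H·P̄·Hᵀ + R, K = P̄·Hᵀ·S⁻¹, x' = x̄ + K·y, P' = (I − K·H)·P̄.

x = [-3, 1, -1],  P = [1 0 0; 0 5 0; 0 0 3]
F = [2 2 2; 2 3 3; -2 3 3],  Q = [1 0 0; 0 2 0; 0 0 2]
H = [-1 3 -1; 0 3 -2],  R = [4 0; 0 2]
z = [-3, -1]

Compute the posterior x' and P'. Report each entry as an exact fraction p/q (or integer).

x̄ = F·x = [-6, -6, 6]
P̄ = F·P·Fᵀ + Q = [37 52 44; 52 78 68; 44 68 78]
y = z − H·x̄ = [15, 29]
S = H·P̄·Hᵀ + R = [189 178; 178 200]
K = P̄·Hᵀ·S⁻¹ = [724/1529 -249/3058; 1339/1529 -885/3058; 1964/1529 -1381/1529]
x' = x̄ + K·y = [-3849/3058, -3843/3058, -1415/1529]
P' = (I − K·H)·P̄ = [10739/1529 9173/1529 13884/1529; 9173/1529 9981/1529 15414/1529; 13884/1529 15414/1529 24502/1529]

x' = [-3849/3058, -3843/3058, -1415/1529]
P' = [10739/1529 9173/1529 13884/1529; 9173/1529 9981/1529 15414/1529; 13884/1529 15414/1529 24502/1529]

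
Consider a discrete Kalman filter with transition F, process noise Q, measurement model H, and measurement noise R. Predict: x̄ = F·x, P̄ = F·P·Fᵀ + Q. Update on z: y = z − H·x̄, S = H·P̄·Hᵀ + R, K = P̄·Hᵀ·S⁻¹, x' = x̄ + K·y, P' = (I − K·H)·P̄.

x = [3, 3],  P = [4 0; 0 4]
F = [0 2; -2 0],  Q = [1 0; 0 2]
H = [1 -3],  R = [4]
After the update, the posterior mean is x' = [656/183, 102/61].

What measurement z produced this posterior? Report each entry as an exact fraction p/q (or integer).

x̄ = F·x = [6, -6]
P̄ = F·P·Fᵀ + Q = [17 0; 0 18]
S = H·P̄·Hᵀ + R = [183]
K = P̄·Hᵀ·S⁻¹ = [17/183; -18/61]
x' − x̄ = [-442/183, 468/61] = K·y
y = (KᵀK)⁻¹·Kᵀ·(x' − x̄) = [-26]
z = y + H·x̄ = [-26] + [24] = [-2]

z = [-2]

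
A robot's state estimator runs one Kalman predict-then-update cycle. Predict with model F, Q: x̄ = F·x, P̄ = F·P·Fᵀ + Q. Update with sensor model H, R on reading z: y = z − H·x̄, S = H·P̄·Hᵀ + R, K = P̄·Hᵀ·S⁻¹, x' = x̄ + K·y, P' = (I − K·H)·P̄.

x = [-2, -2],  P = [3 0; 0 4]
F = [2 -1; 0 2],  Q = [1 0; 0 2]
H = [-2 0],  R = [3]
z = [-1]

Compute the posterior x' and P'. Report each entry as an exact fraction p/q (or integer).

x' = [28/71, -364/71]
P' = [51/71 -24/71; -24/71 1022/71]

x̄ = F·x = [-2, -4]
P̄ = F·P·Fᵀ + Q = [17 -8; -8 18]
y = z − H·x̄ = [-5]
S = H·P̄·Hᵀ + R = [71]
K = P̄·Hᵀ·S⁻¹ = [-34/71; 16/71]
x' = x̄ + K·y = [28/71, -364/71]
P' = (I − K·H)·P̄ = [51/71 -24/71; -24/71 1022/71]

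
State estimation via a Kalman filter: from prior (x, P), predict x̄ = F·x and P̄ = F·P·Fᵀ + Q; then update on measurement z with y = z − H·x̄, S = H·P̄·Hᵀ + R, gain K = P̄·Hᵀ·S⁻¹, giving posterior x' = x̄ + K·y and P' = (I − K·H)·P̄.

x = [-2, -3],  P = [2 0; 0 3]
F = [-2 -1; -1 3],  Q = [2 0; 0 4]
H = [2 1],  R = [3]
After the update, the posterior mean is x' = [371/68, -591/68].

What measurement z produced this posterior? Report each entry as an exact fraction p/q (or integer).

z = [2]

x̄ = F·x = [7, -7]
P̄ = F·P·Fᵀ + Q = [13 -5; -5 33]
S = H·P̄·Hᵀ + R = [68]
K = P̄·Hᵀ·S⁻¹ = [21/68; 23/68]
x' − x̄ = [-105/68, -115/68] = K·y
y = (KᵀK)⁻¹·Kᵀ·(x' − x̄) = [-5]
z = y + H·x̄ = [-5] + [7] = [2]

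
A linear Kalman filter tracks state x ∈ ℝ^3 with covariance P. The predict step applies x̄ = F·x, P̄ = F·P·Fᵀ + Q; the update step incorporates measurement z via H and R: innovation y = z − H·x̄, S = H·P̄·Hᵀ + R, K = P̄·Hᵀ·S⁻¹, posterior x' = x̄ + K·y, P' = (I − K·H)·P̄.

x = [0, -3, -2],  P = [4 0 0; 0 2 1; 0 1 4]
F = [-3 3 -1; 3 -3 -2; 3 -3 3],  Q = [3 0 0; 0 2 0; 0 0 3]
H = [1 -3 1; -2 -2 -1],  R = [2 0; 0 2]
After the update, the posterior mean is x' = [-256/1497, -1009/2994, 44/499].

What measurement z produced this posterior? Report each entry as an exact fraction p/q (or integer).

x̄ = F·x = [-7, 13, 3]
P̄ = F·P·Fᵀ + Q = [55 -49 -54; -49 84 27; -54 27 75]
S = H·P̄·Hᵀ + R = [912 312; 312 133]
K = P̄·Hᵀ·S⁻¹ = [1645/5988 -164/499; -3089/11976 -62/499; -119/1996 -9/499]
x' − x̄ = [10223/1497, -39931/2994, -1453/499] = K·y
y = (KᵀK)⁻¹·Kᵀ·(x' − x̄) = [44, 16]
z = y + H·x̄ = [44, 16] + [-43, -15] = [1, 1]

z = [1, 1]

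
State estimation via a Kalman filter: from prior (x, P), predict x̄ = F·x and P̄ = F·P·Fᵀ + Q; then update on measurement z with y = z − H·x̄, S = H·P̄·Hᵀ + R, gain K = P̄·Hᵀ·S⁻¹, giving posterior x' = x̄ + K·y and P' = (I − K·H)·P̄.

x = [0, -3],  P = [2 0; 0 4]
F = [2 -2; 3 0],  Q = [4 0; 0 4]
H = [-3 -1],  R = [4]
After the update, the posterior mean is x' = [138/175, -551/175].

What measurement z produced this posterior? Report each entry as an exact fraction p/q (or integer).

x̄ = F·x = [6, 0]
P̄ = F·P·Fᵀ + Q = [28 12; 12 22]
S = H·P̄·Hᵀ + R = [350]
K = P̄·Hᵀ·S⁻¹ = [-48/175; -29/175]
x' − x̄ = [-912/175, -551/175] = K·y
y = (KᵀK)⁻¹·Kᵀ·(x' − x̄) = [19]
z = y + H·x̄ = [19] + [-18] = [1]

z = [1]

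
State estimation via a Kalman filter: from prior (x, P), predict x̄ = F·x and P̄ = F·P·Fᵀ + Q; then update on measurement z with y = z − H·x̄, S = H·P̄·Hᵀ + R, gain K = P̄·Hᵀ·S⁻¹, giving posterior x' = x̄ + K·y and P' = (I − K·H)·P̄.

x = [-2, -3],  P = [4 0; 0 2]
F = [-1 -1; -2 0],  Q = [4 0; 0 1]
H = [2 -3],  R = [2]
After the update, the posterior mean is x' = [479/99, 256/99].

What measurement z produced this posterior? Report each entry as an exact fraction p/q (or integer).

x̄ = F·x = [5, 4]
P̄ = F·P·Fᵀ + Q = [10 8; 8 17]
S = H·P̄·Hᵀ + R = [99]
K = P̄·Hᵀ·S⁻¹ = [-4/99; -35/99]
x' − x̄ = [-16/99, -140/99] = K·y
y = (KᵀK)⁻¹·Kᵀ·(x' − x̄) = [4]
z = y + H·x̄ = [4] + [-2] = [2]

z = [2]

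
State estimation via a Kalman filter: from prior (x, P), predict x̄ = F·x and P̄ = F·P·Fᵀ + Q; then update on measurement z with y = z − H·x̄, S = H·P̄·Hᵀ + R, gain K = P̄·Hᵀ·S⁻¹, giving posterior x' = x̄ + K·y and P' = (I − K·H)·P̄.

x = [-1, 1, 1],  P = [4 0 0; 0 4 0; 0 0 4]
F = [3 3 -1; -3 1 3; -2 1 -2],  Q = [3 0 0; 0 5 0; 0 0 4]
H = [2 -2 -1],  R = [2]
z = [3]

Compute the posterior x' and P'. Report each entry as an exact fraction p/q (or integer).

x̄ = F·x = [-1, 7, 1]
P̄ = F·P·Fᵀ + Q = [79 -36 -4; -36 81 4; -4 4 40]
y = z − H·x̄ = [20]
S = H·P̄·Hᵀ + R = [1002]
K = P̄·Hᵀ·S⁻¹ = [39/167; -119/501; -28/501]
x' = x̄ + K·y = [613/167, 1127/501, -59/501]
P' = (I − K·H)·P̄ = [4067/167 3270/167 1516/167; 3270/167 12259/501 -4660/501; 1516/167 -4660/501 18472/501]

x' = [613/167, 1127/501, -59/501]
P' = [4067/167 3270/167 1516/167; 3270/167 12259/501 -4660/501; 1516/167 -4660/501 18472/501]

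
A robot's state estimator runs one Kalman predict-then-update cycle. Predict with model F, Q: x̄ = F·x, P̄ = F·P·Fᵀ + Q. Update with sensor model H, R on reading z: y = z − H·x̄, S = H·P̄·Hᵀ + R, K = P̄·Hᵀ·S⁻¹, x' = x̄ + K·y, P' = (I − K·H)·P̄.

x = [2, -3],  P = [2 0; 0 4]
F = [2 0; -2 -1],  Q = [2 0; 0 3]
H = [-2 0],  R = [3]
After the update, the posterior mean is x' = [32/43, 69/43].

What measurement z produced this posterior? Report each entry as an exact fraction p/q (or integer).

z = [-1]

x̄ = F·x = [4, -1]
P̄ = F·P·Fᵀ + Q = [10 -8; -8 15]
S = H·P̄·Hᵀ + R = [43]
K = P̄·Hᵀ·S⁻¹ = [-20/43; 16/43]
x' − x̄ = [-140/43, 112/43] = K·y
y = (KᵀK)⁻¹·Kᵀ·(x' − x̄) = [7]
z = y + H·x̄ = [7] + [-8] = [-1]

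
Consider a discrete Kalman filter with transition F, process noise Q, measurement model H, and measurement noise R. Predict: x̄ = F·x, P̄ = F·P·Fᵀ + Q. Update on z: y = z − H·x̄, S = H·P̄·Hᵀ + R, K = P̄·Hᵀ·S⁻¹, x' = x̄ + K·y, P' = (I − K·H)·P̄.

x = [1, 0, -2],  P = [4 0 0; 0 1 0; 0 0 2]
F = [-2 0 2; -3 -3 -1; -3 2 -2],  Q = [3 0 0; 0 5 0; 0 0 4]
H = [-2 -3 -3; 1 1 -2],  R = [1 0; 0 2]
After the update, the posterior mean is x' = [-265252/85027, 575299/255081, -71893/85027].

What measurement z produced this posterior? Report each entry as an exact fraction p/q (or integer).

x̄ = F·x = [-6, -1, 1]
P̄ = F·P·Fᵀ + Q = [27 20 16; 20 52 34; 16 34 52]
S = H·P̄·Hᵀ + R = [2089 120; 120 129]
K = P̄·Hᵀ·S⁻¹ = [-7566/85027 16925/85027; -12974/85027 44116/255081; -10310/85027 -26002/85027]
x' − x̄ = [244910/85027, 830380/255081, -156920/85027] = K·y
y = (KᵀK)⁻¹·Kᵀ·(x' − x̄) = [-10, 10]
z = y + H·x̄ = [-10, 10] + [12, -9] = [2, 1]

z = [2, 1]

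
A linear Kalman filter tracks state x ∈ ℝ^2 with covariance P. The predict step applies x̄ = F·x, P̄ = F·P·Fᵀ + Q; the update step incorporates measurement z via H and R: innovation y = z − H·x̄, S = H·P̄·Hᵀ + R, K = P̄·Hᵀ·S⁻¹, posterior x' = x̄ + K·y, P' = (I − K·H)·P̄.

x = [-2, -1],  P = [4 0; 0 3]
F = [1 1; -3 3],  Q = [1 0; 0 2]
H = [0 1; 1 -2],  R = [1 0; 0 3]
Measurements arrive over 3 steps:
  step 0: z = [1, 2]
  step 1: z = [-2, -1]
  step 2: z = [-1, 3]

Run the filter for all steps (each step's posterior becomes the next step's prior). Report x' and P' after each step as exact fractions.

step 0: x̄ = F·x = [-3, 3]
step 0: P̄ = F·P·Fᵀ + Q = [8 -3; -3 65]
step 0: y = z − H·x̄ = [-2, 11]
step 0: S = H·P̄·Hᵀ + R = [66 -133; -133 283]
step 0: K = P̄·Hᵀ·S⁻¹ = [1013/989 525/989; 706/989 -133/989]
step 0: x' = x̄ + K·y = [34/43, 4/43]
step 0: P' = (I − K·H)·P̄ = [3601/989 1013/989; 1013/989 706/989]
step 1: x̄ = F·x = [38/43, -90/43]
step 1: P̄ = F·P·Fᵀ + Q = [7322/989 -8685/989; -8685/989 22507/989]
step 1: y = z − H·x̄ = [4/43, -261/43]
step 1: S = H·P̄·Hᵀ + R = [23496/989 -53699/989; -53699/989 135057/989]
step 1: K = P̄·Hᵀ·S⁻¹ = [154667/292939 115053/292939; 157882/292939 -53699/292939]
step 1: x' = x̄ + K·y = [-425081/292939, -272501/292939]
step 1: P' = (I − K·H)·P̄ = [654493/292939 154667/292939; 154667/292939 157882/292939]
step 2: x̄ = F·x = [-697582/292939, 457740/292939]
step 2: P̄ = F·P·Fᵀ + Q = [1414648/292939 -1489833/292939; -1489833/292939 5113247/292939]
step 2: y = z − H·x̄ = [-750679/292939, 2491879/292939]
step 2: S = H·P̄·Hᵀ + R = [5406186/292939 -11716327/292939; -11716327/292939 28705785/292939]
step 2: K = P̄·Hᵀ·S⁻¹ = [29761807/61161179 21509967/61161179; 32455394/61161179 -11716327/61161179]
step 2: x' = x̄ + K·y = [-38937342/61161179, -87265041/61161179]
step 2: P' = (I − K·H)·P̄ = [124053515/61161179 29761807/61161179; 29761807/61161179 32455394/61161179]

step 0: x' = [34/43, 4/43], P' = [3601/989 1013/989; 1013/989 706/989]
step 1: x' = [-425081/292939, -272501/292939], P' = [654493/292939 154667/292939; 154667/292939 157882/292939]
step 2: x' = [-38937342/61161179, -87265041/61161179], P' = [124053515/61161179 29761807/61161179; 29761807/61161179 32455394/61161179]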